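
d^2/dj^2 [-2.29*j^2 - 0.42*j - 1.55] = -4.58000000000000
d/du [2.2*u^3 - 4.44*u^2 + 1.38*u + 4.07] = 6.6*u^2 - 8.88*u + 1.38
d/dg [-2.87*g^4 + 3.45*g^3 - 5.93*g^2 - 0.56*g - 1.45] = -11.48*g^3 + 10.35*g^2 - 11.86*g - 0.56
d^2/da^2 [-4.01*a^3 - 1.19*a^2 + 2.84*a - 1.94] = -24.06*a - 2.38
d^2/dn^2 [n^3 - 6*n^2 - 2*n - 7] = 6*n - 12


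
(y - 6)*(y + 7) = y^2 + y - 42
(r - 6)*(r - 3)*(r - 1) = r^3 - 10*r^2 + 27*r - 18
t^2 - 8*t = t*(t - 8)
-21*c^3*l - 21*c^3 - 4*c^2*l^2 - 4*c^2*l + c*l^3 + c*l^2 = (-7*c + l)*(3*c + l)*(c*l + c)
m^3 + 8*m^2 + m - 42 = (m - 2)*(m + 3)*(m + 7)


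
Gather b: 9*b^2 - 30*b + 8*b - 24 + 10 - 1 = 9*b^2 - 22*b - 15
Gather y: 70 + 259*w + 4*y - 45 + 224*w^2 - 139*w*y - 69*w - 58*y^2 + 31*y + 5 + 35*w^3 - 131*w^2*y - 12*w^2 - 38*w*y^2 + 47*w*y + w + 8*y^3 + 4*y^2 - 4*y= 35*w^3 + 212*w^2 + 191*w + 8*y^3 + y^2*(-38*w - 54) + y*(-131*w^2 - 92*w + 31) + 30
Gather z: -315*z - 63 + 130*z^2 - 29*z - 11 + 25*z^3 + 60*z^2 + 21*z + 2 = 25*z^3 + 190*z^2 - 323*z - 72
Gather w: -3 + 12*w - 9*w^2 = -9*w^2 + 12*w - 3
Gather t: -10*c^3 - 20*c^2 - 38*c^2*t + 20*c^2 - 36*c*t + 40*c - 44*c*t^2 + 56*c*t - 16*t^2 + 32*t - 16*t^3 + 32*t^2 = -10*c^3 + 40*c - 16*t^3 + t^2*(16 - 44*c) + t*(-38*c^2 + 20*c + 32)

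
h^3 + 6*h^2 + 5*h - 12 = (h - 1)*(h + 3)*(h + 4)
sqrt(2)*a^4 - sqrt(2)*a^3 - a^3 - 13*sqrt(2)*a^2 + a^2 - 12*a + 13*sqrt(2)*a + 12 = (a - 1)*(a - 3*sqrt(2))*(a + 2*sqrt(2))*(sqrt(2)*a + 1)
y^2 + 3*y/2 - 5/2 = (y - 1)*(y + 5/2)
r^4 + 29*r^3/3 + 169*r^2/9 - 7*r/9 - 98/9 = (r - 2/3)*(r + 1)*(r + 7/3)*(r + 7)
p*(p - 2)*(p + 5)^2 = p^4 + 8*p^3 + 5*p^2 - 50*p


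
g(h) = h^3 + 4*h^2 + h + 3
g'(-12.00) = 337.00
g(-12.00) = -1161.00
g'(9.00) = 316.00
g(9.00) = 1065.00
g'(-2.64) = 0.79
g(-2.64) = 9.84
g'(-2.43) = -0.73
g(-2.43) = 9.84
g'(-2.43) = -0.73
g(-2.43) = 9.84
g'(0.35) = 4.17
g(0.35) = 3.88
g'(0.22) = 2.91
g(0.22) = 3.42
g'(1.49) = 19.58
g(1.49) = 16.68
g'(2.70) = 44.47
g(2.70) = 54.54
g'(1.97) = 28.40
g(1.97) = 28.14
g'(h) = 3*h^2 + 8*h + 1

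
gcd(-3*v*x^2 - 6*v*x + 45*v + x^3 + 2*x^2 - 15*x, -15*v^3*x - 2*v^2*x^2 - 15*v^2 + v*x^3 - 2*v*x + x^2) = 1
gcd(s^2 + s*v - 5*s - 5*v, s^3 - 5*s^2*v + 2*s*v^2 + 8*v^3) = s + v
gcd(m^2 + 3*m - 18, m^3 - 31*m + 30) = m + 6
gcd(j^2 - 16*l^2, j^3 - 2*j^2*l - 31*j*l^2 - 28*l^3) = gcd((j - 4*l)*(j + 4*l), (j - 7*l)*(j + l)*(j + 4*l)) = j + 4*l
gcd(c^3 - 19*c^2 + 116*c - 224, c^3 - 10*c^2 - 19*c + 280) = c^2 - 15*c + 56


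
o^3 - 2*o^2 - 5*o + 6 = (o - 3)*(o - 1)*(o + 2)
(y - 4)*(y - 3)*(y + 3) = y^3 - 4*y^2 - 9*y + 36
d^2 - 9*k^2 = (d - 3*k)*(d + 3*k)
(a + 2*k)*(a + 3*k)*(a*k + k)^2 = a^4*k^2 + 5*a^3*k^3 + 2*a^3*k^2 + 6*a^2*k^4 + 10*a^2*k^3 + a^2*k^2 + 12*a*k^4 + 5*a*k^3 + 6*k^4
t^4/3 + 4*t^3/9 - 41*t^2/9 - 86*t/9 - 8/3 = (t/3 + 1)*(t - 4)*(t + 1/3)*(t + 2)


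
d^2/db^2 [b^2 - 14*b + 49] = 2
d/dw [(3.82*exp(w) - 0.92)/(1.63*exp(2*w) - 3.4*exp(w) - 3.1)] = (-6.2266*exp(2*w) + 2.9992*exp(w) - 14.97)*exp(w)/(2.6569*exp(4*w) - 11.084*exp(3*w) + 1.454*exp(2*w) + 21.08*exp(w) + 9.61)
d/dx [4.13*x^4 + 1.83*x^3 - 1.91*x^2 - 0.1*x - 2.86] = 16.52*x^3 + 5.49*x^2 - 3.82*x - 0.1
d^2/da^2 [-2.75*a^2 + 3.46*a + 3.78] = -5.50000000000000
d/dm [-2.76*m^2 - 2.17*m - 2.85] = -5.52*m - 2.17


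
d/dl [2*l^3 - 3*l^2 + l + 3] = 6*l^2 - 6*l + 1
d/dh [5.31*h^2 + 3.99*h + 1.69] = 10.62*h + 3.99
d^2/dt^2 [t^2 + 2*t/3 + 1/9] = 2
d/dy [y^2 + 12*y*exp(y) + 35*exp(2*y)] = 12*y*exp(y) + 2*y + 70*exp(2*y) + 12*exp(y)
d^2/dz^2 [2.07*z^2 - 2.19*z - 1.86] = 4.14000000000000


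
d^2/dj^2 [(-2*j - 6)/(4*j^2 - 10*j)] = 2*(-4*j^3 - 36*j^2 + 90*j - 75)/(j^3*(8*j^3 - 60*j^2 + 150*j - 125))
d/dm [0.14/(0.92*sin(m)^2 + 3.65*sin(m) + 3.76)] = -(0.2576*sin(m) + 0.511)*cos(m)/(0.92*sin(m)^2 + 3.65*sin(m) + 3.76)^2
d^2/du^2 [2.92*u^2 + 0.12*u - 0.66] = 5.84000000000000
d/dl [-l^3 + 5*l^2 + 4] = l*(10 - 3*l)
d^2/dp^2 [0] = 0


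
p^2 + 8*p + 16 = (p + 4)^2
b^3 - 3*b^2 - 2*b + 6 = (b - 3)*(b - sqrt(2))*(b + sqrt(2))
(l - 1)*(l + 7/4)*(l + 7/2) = l^3 + 17*l^2/4 + 7*l/8 - 49/8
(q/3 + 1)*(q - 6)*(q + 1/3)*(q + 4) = q^4/3 + 4*q^3/9 - 89*q^2/9 - 82*q/3 - 8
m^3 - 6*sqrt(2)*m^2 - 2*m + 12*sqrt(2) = (m - 6*sqrt(2))*(m - sqrt(2))*(m + sqrt(2))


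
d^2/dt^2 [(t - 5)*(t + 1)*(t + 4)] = 6*t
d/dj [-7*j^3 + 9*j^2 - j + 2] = -21*j^2 + 18*j - 1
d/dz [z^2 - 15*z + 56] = 2*z - 15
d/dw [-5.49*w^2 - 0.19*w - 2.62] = -10.98*w - 0.19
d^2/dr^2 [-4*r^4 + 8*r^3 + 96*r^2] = -48*r^2 + 48*r + 192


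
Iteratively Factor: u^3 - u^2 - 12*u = (u + 3)*(u^2 - 4*u) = u*(u + 3)*(u - 4)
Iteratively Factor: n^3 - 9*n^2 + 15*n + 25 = (n - 5)*(n^2 - 4*n - 5) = (n - 5)*(n + 1)*(n - 5)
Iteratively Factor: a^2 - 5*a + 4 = (a - 1)*(a - 4)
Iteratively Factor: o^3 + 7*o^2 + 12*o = (o)*(o^2 + 7*o + 12) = o*(o + 4)*(o + 3)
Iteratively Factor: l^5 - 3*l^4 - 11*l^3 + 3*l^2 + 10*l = (l)*(l^4 - 3*l^3 - 11*l^2 + 3*l + 10) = l*(l - 5)*(l^3 + 2*l^2 - l - 2) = l*(l - 5)*(l - 1)*(l^2 + 3*l + 2) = l*(l - 5)*(l - 1)*(l + 1)*(l + 2)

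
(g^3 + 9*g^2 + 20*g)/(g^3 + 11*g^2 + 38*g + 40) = g/(g + 2)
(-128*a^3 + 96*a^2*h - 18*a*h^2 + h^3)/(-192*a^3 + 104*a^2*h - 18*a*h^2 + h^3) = (16*a^2 - 10*a*h + h^2)/(24*a^2 - 10*a*h + h^2)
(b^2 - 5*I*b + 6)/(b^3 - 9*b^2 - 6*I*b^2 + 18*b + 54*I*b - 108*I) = (b + I)/(b^2 - 9*b + 18)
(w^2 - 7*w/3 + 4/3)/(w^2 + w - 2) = (w - 4/3)/(w + 2)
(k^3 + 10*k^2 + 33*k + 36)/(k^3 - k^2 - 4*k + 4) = (k^3 + 10*k^2 + 33*k + 36)/(k^3 - k^2 - 4*k + 4)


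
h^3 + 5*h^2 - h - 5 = (h - 1)*(h + 1)*(h + 5)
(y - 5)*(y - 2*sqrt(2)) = y^2 - 5*y - 2*sqrt(2)*y + 10*sqrt(2)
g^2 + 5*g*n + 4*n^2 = (g + n)*(g + 4*n)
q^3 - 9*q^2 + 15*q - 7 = (q - 7)*(q - 1)^2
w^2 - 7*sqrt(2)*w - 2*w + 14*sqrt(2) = (w - 2)*(w - 7*sqrt(2))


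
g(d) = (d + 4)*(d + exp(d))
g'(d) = d + (d + 4)*(exp(d) + 1) + exp(d)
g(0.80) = 14.52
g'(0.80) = 18.51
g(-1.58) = -3.33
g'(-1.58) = 1.54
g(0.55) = 10.39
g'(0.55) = 14.72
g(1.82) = 46.51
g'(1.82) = 49.73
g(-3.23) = -2.46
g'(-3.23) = -2.39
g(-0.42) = 0.85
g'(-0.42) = 6.17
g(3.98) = 458.83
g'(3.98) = 492.54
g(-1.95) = -3.71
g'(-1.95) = 0.53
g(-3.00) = -2.95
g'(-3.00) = -1.90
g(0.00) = 4.00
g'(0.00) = 9.00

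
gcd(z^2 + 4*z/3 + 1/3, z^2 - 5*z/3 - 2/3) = z + 1/3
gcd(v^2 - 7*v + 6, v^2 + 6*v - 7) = v - 1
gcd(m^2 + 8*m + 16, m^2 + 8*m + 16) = m^2 + 8*m + 16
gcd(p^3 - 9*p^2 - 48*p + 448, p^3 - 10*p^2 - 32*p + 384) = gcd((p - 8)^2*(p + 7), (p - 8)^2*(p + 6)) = p^2 - 16*p + 64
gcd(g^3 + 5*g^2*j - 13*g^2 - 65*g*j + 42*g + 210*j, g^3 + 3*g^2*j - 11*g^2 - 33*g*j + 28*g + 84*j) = g - 7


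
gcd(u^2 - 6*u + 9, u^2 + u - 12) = u - 3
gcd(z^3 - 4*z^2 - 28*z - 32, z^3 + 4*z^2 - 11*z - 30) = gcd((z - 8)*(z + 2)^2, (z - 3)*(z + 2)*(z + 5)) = z + 2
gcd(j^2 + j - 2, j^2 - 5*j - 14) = j + 2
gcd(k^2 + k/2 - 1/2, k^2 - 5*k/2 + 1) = k - 1/2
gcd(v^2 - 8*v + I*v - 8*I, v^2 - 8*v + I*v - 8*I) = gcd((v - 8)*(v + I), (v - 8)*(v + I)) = v^2 + v*(-8 + I) - 8*I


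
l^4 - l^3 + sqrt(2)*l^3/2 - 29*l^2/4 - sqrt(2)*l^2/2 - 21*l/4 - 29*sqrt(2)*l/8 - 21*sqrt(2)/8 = (l - 7/2)*(l + 1)*(l + 3/2)*(l + sqrt(2)/2)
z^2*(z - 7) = z^3 - 7*z^2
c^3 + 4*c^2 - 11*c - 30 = (c - 3)*(c + 2)*(c + 5)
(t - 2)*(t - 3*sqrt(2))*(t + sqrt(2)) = t^3 - 2*sqrt(2)*t^2 - 2*t^2 - 6*t + 4*sqrt(2)*t + 12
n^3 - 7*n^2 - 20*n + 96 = (n - 8)*(n - 3)*(n + 4)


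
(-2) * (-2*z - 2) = 4*z + 4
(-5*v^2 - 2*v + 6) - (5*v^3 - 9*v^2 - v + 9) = -5*v^3 + 4*v^2 - v - 3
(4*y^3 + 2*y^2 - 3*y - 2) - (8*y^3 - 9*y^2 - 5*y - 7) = -4*y^3 + 11*y^2 + 2*y + 5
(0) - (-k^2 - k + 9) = k^2 + k - 9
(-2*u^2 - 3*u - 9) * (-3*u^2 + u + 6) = 6*u^4 + 7*u^3 + 12*u^2 - 27*u - 54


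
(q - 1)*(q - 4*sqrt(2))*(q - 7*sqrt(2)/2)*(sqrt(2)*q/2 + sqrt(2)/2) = sqrt(2)*q^4/2 - 15*q^3/2 + 27*sqrt(2)*q^2/2 + 15*q/2 - 14*sqrt(2)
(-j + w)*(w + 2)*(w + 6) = -j*w^2 - 8*j*w - 12*j + w^3 + 8*w^2 + 12*w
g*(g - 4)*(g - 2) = g^3 - 6*g^2 + 8*g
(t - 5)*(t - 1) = t^2 - 6*t + 5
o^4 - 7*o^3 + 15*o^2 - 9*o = o*(o - 3)^2*(o - 1)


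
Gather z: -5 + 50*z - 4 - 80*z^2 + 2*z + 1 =-80*z^2 + 52*z - 8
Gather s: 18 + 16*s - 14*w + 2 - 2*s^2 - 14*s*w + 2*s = -2*s^2 + s*(18 - 14*w) - 14*w + 20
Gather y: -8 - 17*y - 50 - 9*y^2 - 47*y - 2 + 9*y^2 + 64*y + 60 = 0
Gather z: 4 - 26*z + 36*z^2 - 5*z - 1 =36*z^2 - 31*z + 3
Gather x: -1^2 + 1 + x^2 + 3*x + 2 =x^2 + 3*x + 2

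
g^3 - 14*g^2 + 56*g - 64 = (g - 8)*(g - 4)*(g - 2)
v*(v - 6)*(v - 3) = v^3 - 9*v^2 + 18*v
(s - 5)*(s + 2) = s^2 - 3*s - 10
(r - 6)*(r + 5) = r^2 - r - 30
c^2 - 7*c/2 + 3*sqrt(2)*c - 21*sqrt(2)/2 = (c - 7/2)*(c + 3*sqrt(2))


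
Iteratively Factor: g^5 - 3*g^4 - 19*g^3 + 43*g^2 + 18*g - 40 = (g + 1)*(g^4 - 4*g^3 - 15*g^2 + 58*g - 40) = (g + 1)*(g + 4)*(g^3 - 8*g^2 + 17*g - 10) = (g - 1)*(g + 1)*(g + 4)*(g^2 - 7*g + 10) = (g - 2)*(g - 1)*(g + 1)*(g + 4)*(g - 5)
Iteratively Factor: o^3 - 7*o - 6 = (o - 3)*(o^2 + 3*o + 2) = (o - 3)*(o + 1)*(o + 2)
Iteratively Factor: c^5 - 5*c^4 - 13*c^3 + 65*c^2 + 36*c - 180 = (c - 2)*(c^4 - 3*c^3 - 19*c^2 + 27*c + 90) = (c - 2)*(c + 2)*(c^3 - 5*c^2 - 9*c + 45) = (c - 2)*(c + 2)*(c + 3)*(c^2 - 8*c + 15) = (c - 5)*(c - 2)*(c + 2)*(c + 3)*(c - 3)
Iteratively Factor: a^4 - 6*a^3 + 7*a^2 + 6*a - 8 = (a - 4)*(a^3 - 2*a^2 - a + 2) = (a - 4)*(a + 1)*(a^2 - 3*a + 2) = (a - 4)*(a - 2)*(a + 1)*(a - 1)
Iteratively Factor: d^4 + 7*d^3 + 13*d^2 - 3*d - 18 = (d + 2)*(d^3 + 5*d^2 + 3*d - 9) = (d + 2)*(d + 3)*(d^2 + 2*d - 3) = (d - 1)*(d + 2)*(d + 3)*(d + 3)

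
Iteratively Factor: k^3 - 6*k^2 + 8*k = (k)*(k^2 - 6*k + 8) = k*(k - 4)*(k - 2)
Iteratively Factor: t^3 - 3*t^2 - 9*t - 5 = (t + 1)*(t^2 - 4*t - 5) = (t + 1)^2*(t - 5)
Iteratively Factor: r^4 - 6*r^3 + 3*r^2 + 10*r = (r + 1)*(r^3 - 7*r^2 + 10*r) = (r - 5)*(r + 1)*(r^2 - 2*r) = r*(r - 5)*(r + 1)*(r - 2)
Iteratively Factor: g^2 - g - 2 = (g + 1)*(g - 2)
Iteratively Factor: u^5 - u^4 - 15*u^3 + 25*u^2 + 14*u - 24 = (u - 2)*(u^4 + u^3 - 13*u^2 - u + 12) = (u - 2)*(u + 4)*(u^3 - 3*u^2 - u + 3) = (u - 3)*(u - 2)*(u + 4)*(u^2 - 1) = (u - 3)*(u - 2)*(u - 1)*(u + 4)*(u + 1)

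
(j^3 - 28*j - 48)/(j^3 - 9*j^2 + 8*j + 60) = (j + 4)/(j - 5)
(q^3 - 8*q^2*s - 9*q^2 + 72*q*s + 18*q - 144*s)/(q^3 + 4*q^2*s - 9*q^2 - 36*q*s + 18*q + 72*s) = (q - 8*s)/(q + 4*s)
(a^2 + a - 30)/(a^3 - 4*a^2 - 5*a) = (a + 6)/(a*(a + 1))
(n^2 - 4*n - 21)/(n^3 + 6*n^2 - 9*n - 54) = (n - 7)/(n^2 + 3*n - 18)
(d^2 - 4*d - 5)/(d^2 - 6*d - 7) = (d - 5)/(d - 7)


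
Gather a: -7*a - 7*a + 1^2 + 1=2 - 14*a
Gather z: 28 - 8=20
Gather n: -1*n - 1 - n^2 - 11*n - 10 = -n^2 - 12*n - 11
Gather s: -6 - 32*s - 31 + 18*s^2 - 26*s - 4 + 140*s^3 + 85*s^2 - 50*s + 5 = 140*s^3 + 103*s^2 - 108*s - 36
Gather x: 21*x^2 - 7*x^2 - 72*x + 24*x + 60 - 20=14*x^2 - 48*x + 40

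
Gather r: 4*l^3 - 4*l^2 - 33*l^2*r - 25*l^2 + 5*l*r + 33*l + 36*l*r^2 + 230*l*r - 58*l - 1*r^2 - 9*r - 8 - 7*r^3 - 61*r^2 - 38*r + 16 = 4*l^3 - 29*l^2 - 25*l - 7*r^3 + r^2*(36*l - 62) + r*(-33*l^2 + 235*l - 47) + 8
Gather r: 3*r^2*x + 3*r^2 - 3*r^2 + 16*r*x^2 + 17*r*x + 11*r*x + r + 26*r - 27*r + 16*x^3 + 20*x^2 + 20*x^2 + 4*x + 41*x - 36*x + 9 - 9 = 3*r^2*x + r*(16*x^2 + 28*x) + 16*x^3 + 40*x^2 + 9*x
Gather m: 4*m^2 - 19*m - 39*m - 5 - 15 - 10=4*m^2 - 58*m - 30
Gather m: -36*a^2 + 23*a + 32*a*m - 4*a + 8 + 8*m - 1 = -36*a^2 + 19*a + m*(32*a + 8) + 7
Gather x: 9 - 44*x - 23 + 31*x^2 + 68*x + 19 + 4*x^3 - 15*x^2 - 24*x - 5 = 4*x^3 + 16*x^2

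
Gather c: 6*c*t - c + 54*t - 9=c*(6*t - 1) + 54*t - 9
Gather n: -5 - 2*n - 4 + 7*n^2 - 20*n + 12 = 7*n^2 - 22*n + 3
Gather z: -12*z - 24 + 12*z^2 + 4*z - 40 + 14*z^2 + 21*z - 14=26*z^2 + 13*z - 78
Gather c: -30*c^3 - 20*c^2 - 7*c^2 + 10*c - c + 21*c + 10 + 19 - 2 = -30*c^3 - 27*c^2 + 30*c + 27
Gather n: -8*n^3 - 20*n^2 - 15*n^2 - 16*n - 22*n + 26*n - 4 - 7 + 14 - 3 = -8*n^3 - 35*n^2 - 12*n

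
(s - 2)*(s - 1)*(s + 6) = s^3 + 3*s^2 - 16*s + 12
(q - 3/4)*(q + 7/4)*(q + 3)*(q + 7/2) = q^4 + 15*q^3/2 + 251*q^2/16 + 63*q/32 - 441/32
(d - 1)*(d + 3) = d^2 + 2*d - 3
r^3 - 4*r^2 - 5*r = r*(r - 5)*(r + 1)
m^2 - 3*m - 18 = (m - 6)*(m + 3)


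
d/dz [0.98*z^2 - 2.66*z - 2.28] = 1.96*z - 2.66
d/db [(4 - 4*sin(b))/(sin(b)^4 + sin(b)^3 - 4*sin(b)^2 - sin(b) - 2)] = 4*(3*sin(b)^4 - 2*sin(b)^3 - 7*sin(b)^2 + 8*sin(b) + 3)*cos(b)/(sin(b)^4 + sin(b)^3 - 4*sin(b)^2 - sin(b) - 2)^2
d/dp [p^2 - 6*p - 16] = 2*p - 6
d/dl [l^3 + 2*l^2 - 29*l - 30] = 3*l^2 + 4*l - 29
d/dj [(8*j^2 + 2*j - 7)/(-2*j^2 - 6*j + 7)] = 4*(-11*j^2 + 21*j - 7)/(4*j^4 + 24*j^3 + 8*j^2 - 84*j + 49)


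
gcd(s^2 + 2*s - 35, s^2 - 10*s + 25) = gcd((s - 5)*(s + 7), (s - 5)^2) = s - 5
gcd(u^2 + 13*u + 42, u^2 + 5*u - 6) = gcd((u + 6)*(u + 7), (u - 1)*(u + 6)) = u + 6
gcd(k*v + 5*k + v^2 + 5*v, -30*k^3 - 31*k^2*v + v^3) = k + v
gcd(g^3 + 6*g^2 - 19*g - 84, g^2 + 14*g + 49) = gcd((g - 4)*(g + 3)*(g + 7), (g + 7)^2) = g + 7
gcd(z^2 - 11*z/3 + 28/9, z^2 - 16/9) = z - 4/3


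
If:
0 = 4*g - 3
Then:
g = 3/4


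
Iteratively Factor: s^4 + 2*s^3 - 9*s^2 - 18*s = (s + 3)*(s^3 - s^2 - 6*s) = (s - 3)*(s + 3)*(s^2 + 2*s) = s*(s - 3)*(s + 3)*(s + 2)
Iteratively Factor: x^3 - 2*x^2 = (x)*(x^2 - 2*x) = x*(x - 2)*(x)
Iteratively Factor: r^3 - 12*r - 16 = (r - 4)*(r^2 + 4*r + 4) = (r - 4)*(r + 2)*(r + 2)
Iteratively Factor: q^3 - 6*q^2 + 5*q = (q - 1)*(q^2 - 5*q) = q*(q - 1)*(q - 5)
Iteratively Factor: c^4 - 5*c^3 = (c - 5)*(c^3) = c*(c - 5)*(c^2) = c^2*(c - 5)*(c)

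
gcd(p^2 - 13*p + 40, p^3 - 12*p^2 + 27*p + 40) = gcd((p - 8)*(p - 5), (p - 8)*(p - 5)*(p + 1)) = p^2 - 13*p + 40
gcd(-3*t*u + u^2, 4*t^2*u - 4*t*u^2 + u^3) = u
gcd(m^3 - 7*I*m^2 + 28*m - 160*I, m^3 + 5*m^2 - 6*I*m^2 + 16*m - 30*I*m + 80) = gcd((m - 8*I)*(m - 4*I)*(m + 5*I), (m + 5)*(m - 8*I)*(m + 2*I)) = m - 8*I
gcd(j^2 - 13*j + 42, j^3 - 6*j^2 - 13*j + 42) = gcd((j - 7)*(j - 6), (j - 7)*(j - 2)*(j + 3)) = j - 7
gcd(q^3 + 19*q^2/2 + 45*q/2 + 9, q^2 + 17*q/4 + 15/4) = q + 3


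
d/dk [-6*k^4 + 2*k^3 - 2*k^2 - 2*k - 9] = -24*k^3 + 6*k^2 - 4*k - 2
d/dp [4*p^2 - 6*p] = 8*p - 6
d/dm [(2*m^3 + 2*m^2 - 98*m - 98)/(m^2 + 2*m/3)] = 6*(3*m^4 + 4*m^3 + 149*m^2 + 294*m + 98)/(m^2*(9*m^2 + 12*m + 4))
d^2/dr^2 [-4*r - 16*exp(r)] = -16*exp(r)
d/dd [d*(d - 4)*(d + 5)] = 3*d^2 + 2*d - 20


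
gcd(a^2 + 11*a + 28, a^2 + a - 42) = a + 7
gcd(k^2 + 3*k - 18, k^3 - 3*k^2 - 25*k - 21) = 1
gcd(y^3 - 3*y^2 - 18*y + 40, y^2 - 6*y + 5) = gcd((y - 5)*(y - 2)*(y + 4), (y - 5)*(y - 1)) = y - 5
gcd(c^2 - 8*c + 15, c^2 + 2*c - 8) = 1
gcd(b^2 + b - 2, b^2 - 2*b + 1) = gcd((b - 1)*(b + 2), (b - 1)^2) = b - 1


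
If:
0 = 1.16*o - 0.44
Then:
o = 0.38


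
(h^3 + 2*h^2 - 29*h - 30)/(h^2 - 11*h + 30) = (h^2 + 7*h + 6)/(h - 6)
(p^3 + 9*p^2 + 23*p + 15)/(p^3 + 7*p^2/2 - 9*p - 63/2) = 2*(p^2 + 6*p + 5)/(2*p^2 + p - 21)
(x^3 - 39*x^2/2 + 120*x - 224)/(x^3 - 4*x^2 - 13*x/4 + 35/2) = 2*(x^2 - 16*x + 64)/(2*x^2 - x - 10)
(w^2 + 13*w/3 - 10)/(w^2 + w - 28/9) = 3*(3*w^2 + 13*w - 30)/(9*w^2 + 9*w - 28)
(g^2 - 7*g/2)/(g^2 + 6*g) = (g - 7/2)/(g + 6)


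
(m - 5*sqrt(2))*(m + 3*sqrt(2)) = m^2 - 2*sqrt(2)*m - 30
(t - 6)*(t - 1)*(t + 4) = t^3 - 3*t^2 - 22*t + 24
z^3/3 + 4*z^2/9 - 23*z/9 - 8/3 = (z/3 + 1)*(z - 8/3)*(z + 1)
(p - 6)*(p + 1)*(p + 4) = p^3 - p^2 - 26*p - 24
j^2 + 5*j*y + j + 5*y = (j + 1)*(j + 5*y)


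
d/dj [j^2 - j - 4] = 2*j - 1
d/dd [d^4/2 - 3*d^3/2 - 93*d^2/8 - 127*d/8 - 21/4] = 2*d^3 - 9*d^2/2 - 93*d/4 - 127/8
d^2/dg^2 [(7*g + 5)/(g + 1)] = -4/(g + 1)^3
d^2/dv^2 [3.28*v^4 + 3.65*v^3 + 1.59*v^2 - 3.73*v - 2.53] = 39.36*v^2 + 21.9*v + 3.18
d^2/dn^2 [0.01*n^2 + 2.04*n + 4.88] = 0.0200000000000000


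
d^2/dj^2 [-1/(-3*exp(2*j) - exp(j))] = (-(3*exp(j) + 1)*(12*exp(j) + 1) + 2*(6*exp(j) + 1)^2)*exp(-j)/(3*exp(j) + 1)^3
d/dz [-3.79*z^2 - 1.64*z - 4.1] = -7.58*z - 1.64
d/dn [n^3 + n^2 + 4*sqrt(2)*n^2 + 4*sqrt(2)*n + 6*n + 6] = 3*n^2 + 2*n + 8*sqrt(2)*n + 4*sqrt(2) + 6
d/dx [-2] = 0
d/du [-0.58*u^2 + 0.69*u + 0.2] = 0.69 - 1.16*u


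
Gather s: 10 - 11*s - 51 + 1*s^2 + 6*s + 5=s^2 - 5*s - 36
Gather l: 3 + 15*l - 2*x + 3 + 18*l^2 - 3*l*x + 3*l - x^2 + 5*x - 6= 18*l^2 + l*(18 - 3*x) - x^2 + 3*x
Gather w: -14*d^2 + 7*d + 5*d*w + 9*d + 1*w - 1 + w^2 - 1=-14*d^2 + 16*d + w^2 + w*(5*d + 1) - 2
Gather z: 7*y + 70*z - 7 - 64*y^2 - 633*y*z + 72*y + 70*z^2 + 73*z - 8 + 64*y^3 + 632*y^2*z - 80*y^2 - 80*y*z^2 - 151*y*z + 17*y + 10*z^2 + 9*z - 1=64*y^3 - 144*y^2 + 96*y + z^2*(80 - 80*y) + z*(632*y^2 - 784*y + 152) - 16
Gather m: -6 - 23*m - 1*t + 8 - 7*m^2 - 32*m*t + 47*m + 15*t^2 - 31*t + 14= -7*m^2 + m*(24 - 32*t) + 15*t^2 - 32*t + 16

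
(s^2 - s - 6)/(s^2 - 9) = (s + 2)/(s + 3)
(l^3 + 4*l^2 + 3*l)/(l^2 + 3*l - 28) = l*(l^2 + 4*l + 3)/(l^2 + 3*l - 28)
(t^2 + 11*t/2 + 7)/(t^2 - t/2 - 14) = (t + 2)/(t - 4)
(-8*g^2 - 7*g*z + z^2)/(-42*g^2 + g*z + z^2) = (-8*g^2 - 7*g*z + z^2)/(-42*g^2 + g*z + z^2)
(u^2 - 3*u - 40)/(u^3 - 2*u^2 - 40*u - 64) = (u + 5)/(u^2 + 6*u + 8)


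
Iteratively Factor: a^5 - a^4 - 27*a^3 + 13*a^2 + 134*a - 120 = (a + 3)*(a^4 - 4*a^3 - 15*a^2 + 58*a - 40) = (a + 3)*(a + 4)*(a^3 - 8*a^2 + 17*a - 10) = (a - 2)*(a + 3)*(a + 4)*(a^2 - 6*a + 5) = (a - 2)*(a - 1)*(a + 3)*(a + 4)*(a - 5)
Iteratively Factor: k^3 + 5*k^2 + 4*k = (k + 4)*(k^2 + k) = (k + 1)*(k + 4)*(k)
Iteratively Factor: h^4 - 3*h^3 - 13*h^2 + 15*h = (h + 3)*(h^3 - 6*h^2 + 5*h) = (h - 1)*(h + 3)*(h^2 - 5*h) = (h - 5)*(h - 1)*(h + 3)*(h)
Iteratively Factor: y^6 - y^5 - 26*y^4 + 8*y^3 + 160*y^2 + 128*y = (y - 4)*(y^5 + 3*y^4 - 14*y^3 - 48*y^2 - 32*y) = (y - 4)*(y + 1)*(y^4 + 2*y^3 - 16*y^2 - 32*y) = (y - 4)^2*(y + 1)*(y^3 + 6*y^2 + 8*y) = (y - 4)^2*(y + 1)*(y + 4)*(y^2 + 2*y) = (y - 4)^2*(y + 1)*(y + 2)*(y + 4)*(y)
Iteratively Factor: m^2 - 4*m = (m - 4)*(m)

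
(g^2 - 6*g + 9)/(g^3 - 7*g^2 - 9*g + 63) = (g - 3)/(g^2 - 4*g - 21)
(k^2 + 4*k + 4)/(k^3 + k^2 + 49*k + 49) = (k^2 + 4*k + 4)/(k^3 + k^2 + 49*k + 49)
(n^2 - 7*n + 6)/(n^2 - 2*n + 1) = (n - 6)/(n - 1)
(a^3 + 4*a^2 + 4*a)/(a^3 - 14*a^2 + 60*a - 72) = a*(a^2 + 4*a + 4)/(a^3 - 14*a^2 + 60*a - 72)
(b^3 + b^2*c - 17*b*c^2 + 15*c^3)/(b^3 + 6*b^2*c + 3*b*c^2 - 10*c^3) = (b - 3*c)/(b + 2*c)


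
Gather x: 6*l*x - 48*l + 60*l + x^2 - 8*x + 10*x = 12*l + x^2 + x*(6*l + 2)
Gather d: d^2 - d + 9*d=d^2 + 8*d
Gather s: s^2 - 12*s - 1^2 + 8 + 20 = s^2 - 12*s + 27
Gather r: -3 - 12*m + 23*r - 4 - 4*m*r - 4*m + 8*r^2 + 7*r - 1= -16*m + 8*r^2 + r*(30 - 4*m) - 8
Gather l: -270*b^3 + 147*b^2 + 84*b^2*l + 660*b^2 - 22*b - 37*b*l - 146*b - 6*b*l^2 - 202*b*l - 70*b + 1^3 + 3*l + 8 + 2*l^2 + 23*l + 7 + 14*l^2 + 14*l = -270*b^3 + 807*b^2 - 238*b + l^2*(16 - 6*b) + l*(84*b^2 - 239*b + 40) + 16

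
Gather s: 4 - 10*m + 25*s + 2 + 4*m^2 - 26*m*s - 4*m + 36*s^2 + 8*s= 4*m^2 - 14*m + 36*s^2 + s*(33 - 26*m) + 6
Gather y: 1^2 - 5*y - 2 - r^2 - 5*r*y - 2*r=-r^2 - 2*r + y*(-5*r - 5) - 1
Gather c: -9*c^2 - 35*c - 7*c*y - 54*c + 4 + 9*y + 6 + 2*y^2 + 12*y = -9*c^2 + c*(-7*y - 89) + 2*y^2 + 21*y + 10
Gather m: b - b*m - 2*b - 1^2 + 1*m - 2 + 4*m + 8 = -b + m*(5 - b) + 5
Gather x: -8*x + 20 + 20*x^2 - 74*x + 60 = 20*x^2 - 82*x + 80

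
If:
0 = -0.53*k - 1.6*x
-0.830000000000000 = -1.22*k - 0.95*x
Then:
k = 0.92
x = -0.30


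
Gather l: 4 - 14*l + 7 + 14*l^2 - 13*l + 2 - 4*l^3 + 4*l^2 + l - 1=-4*l^3 + 18*l^2 - 26*l + 12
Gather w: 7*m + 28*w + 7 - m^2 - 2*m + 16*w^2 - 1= -m^2 + 5*m + 16*w^2 + 28*w + 6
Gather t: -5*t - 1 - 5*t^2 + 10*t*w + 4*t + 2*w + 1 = -5*t^2 + t*(10*w - 1) + 2*w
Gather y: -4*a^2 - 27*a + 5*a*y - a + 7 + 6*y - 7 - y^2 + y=-4*a^2 - 28*a - y^2 + y*(5*a + 7)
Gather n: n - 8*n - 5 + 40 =35 - 7*n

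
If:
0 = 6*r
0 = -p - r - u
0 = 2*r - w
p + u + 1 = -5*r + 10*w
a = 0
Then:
No Solution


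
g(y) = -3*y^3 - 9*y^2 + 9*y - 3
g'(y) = -9*y^2 - 18*y + 9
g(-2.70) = -33.86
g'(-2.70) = -8.01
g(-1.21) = -21.75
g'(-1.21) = 17.60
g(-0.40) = -7.85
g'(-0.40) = 14.76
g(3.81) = -265.27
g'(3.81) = -190.22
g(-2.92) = -31.33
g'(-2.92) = -15.18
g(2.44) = -78.20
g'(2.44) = -88.50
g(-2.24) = -34.60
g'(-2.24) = 4.16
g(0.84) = -3.57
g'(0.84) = -12.47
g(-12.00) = 3777.00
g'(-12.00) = -1071.00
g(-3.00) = -30.00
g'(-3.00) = -18.00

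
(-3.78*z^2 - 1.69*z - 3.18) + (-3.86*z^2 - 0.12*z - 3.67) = -7.64*z^2 - 1.81*z - 6.85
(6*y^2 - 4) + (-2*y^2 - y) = 4*y^2 - y - 4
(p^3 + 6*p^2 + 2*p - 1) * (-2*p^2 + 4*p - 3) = -2*p^5 - 8*p^4 + 17*p^3 - 8*p^2 - 10*p + 3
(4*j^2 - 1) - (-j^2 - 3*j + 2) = 5*j^2 + 3*j - 3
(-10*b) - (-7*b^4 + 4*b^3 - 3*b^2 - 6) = 7*b^4 - 4*b^3 + 3*b^2 - 10*b + 6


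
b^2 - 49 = (b - 7)*(b + 7)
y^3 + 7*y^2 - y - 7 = (y - 1)*(y + 1)*(y + 7)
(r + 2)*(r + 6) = r^2 + 8*r + 12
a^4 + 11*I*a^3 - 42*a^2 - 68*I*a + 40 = (a + 2*I)^3*(a + 5*I)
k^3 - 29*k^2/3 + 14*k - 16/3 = (k - 8)*(k - 1)*(k - 2/3)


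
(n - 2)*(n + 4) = n^2 + 2*n - 8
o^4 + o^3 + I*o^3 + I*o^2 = o^2*(o + 1)*(o + I)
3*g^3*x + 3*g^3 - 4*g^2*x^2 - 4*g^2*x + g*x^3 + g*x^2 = (-3*g + x)*(-g + x)*(g*x + g)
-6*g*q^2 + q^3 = q^2*(-6*g + q)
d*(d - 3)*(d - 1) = d^3 - 4*d^2 + 3*d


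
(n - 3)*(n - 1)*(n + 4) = n^3 - 13*n + 12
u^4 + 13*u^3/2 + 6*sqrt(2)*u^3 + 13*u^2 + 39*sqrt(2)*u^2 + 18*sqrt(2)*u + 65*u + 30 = (u + 1/2)*(u + 6)*(u + sqrt(2))*(u + 5*sqrt(2))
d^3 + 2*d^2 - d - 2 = (d - 1)*(d + 1)*(d + 2)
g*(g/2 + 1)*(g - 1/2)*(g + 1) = g^4/2 + 5*g^3/4 + g^2/4 - g/2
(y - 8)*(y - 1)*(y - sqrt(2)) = y^3 - 9*y^2 - sqrt(2)*y^2 + 8*y + 9*sqrt(2)*y - 8*sqrt(2)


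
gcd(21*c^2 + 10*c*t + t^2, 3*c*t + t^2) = 3*c + t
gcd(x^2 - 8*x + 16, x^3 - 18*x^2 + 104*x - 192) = x - 4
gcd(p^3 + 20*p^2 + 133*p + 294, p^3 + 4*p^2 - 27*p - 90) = p + 6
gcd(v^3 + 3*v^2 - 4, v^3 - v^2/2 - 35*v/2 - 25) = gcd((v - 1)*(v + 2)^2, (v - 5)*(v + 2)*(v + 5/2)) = v + 2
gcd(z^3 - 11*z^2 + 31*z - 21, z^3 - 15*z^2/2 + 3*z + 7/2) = z^2 - 8*z + 7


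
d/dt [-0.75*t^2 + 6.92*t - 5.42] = 6.92 - 1.5*t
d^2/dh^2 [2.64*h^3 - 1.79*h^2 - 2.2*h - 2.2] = 15.84*h - 3.58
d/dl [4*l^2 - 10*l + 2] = 8*l - 10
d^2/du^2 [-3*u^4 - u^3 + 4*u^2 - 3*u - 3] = -36*u^2 - 6*u + 8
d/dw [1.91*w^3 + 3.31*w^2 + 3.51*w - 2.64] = 5.73*w^2 + 6.62*w + 3.51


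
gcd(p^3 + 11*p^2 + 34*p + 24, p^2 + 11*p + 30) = p + 6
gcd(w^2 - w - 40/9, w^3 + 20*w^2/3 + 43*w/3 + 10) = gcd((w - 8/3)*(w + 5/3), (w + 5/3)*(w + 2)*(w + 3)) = w + 5/3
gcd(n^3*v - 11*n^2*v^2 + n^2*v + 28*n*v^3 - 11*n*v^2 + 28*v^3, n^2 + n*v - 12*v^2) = 1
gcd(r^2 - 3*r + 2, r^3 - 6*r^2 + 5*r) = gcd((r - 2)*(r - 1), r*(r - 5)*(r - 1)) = r - 1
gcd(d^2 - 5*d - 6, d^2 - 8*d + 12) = d - 6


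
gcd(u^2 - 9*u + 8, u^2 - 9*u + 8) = u^2 - 9*u + 8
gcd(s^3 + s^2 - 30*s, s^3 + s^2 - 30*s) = s^3 + s^2 - 30*s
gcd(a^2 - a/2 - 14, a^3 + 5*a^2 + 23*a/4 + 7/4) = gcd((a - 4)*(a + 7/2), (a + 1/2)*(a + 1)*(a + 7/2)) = a + 7/2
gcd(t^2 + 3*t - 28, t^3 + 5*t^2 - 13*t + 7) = t + 7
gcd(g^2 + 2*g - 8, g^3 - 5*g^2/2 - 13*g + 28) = g - 2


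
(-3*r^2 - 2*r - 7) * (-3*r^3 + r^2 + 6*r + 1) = 9*r^5 + 3*r^4 + r^3 - 22*r^2 - 44*r - 7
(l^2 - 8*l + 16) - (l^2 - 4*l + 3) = 13 - 4*l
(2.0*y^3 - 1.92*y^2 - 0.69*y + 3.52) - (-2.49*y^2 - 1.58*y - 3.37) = 2.0*y^3 + 0.57*y^2 + 0.89*y + 6.89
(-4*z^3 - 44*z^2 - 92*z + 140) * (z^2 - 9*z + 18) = -4*z^5 - 8*z^4 + 232*z^3 + 176*z^2 - 2916*z + 2520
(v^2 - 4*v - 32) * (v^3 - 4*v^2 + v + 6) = v^5 - 8*v^4 - 15*v^3 + 130*v^2 - 56*v - 192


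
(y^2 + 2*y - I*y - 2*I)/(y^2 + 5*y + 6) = (y - I)/(y + 3)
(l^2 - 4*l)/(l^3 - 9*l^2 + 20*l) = 1/(l - 5)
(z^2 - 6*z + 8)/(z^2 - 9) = (z^2 - 6*z + 8)/(z^2 - 9)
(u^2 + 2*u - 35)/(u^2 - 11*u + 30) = (u + 7)/(u - 6)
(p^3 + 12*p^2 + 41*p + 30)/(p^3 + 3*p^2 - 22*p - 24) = (p + 5)/(p - 4)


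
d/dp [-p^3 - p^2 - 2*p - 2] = -3*p^2 - 2*p - 2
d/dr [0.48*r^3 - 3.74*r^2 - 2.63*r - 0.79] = 1.44*r^2 - 7.48*r - 2.63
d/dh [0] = 0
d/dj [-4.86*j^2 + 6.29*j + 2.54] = 6.29 - 9.72*j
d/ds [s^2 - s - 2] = 2*s - 1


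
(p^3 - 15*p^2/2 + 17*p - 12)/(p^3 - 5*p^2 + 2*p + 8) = (p - 3/2)/(p + 1)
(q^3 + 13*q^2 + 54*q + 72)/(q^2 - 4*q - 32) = (q^2 + 9*q + 18)/(q - 8)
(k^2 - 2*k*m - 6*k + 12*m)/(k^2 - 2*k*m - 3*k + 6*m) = (k - 6)/(k - 3)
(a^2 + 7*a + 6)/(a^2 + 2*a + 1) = (a + 6)/(a + 1)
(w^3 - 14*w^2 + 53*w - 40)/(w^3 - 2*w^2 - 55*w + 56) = (w - 5)/(w + 7)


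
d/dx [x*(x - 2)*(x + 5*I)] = 3*x^2 + x*(-4 + 10*I) - 10*I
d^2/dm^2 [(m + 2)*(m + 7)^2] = 6*m + 32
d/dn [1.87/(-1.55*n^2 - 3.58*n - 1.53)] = (5.797*n + 6.6946)/(1.55*n^2 + 3.58*n + 1.53)^2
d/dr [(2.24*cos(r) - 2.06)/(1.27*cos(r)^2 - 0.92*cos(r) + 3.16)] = (2.8448*cos(r)^2 - 5.2324*cos(r) - 5.1832)*sin(r)/(1.6129*cos(r)^4 - 2.3368*cos(r)^3 + 8.8728*cos(r)^2 - 5.8144*cos(r) + 9.9856)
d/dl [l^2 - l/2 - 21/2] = 2*l - 1/2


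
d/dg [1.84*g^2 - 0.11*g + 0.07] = 3.68*g - 0.11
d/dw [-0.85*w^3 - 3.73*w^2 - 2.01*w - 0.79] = -2.55*w^2 - 7.46*w - 2.01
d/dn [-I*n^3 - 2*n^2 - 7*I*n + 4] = -3*I*n^2 - 4*n - 7*I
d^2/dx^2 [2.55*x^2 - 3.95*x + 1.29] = 5.10000000000000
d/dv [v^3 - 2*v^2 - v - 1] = 3*v^2 - 4*v - 1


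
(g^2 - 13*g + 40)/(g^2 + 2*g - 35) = (g - 8)/(g + 7)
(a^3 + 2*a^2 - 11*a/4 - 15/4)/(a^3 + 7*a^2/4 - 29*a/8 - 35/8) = 2*(2*a - 3)/(4*a - 7)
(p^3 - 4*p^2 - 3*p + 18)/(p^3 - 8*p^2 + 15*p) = (p^2 - p - 6)/(p*(p - 5))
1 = 1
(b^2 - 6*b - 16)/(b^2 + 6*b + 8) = (b - 8)/(b + 4)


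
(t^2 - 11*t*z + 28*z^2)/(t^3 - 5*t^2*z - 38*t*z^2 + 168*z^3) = 1/(t + 6*z)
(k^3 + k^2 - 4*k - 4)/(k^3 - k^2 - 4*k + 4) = (k + 1)/(k - 1)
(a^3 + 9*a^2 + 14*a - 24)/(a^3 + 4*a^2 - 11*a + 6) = (a + 4)/(a - 1)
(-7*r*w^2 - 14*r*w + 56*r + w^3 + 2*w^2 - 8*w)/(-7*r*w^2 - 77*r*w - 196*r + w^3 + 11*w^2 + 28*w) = (w - 2)/(w + 7)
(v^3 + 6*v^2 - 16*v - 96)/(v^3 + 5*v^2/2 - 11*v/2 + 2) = 2*(v^2 + 2*v - 24)/(2*v^2 - 3*v + 1)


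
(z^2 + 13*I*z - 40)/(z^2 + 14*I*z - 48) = (z + 5*I)/(z + 6*I)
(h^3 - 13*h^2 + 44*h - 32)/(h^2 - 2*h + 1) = (h^2 - 12*h + 32)/(h - 1)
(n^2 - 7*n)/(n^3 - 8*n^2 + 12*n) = (n - 7)/(n^2 - 8*n + 12)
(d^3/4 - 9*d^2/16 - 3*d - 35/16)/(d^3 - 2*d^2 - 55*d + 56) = (4*d^3 - 9*d^2 - 48*d - 35)/(16*(d^3 - 2*d^2 - 55*d + 56))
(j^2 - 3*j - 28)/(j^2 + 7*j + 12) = (j - 7)/(j + 3)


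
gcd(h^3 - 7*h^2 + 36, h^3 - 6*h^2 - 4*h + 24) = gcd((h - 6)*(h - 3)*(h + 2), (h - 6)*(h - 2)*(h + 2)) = h^2 - 4*h - 12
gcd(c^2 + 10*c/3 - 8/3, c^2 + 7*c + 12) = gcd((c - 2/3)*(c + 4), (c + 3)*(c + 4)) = c + 4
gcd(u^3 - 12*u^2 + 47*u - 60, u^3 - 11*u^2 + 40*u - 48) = u^2 - 7*u + 12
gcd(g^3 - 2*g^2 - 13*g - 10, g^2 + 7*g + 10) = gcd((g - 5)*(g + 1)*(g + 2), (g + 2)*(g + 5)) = g + 2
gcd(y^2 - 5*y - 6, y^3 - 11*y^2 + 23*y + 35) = y + 1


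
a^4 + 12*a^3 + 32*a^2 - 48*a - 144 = (a - 2)*(a + 2)*(a + 6)^2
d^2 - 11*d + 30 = (d - 6)*(d - 5)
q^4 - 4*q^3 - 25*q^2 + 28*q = q*(q - 7)*(q - 1)*(q + 4)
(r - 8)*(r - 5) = r^2 - 13*r + 40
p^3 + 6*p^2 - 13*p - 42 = (p - 3)*(p + 2)*(p + 7)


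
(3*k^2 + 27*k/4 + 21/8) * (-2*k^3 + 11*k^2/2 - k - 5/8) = -6*k^5 + 3*k^4 + 231*k^3/8 + 93*k^2/16 - 219*k/32 - 105/64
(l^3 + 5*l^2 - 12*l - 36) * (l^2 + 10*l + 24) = l^5 + 15*l^4 + 62*l^3 - 36*l^2 - 648*l - 864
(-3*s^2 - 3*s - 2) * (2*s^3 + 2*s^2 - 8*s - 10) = -6*s^5 - 12*s^4 + 14*s^3 + 50*s^2 + 46*s + 20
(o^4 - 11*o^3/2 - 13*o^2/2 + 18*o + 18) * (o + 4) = o^5 - 3*o^4/2 - 57*o^3/2 - 8*o^2 + 90*o + 72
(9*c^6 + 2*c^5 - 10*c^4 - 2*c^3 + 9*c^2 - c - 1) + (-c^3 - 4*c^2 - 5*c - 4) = 9*c^6 + 2*c^5 - 10*c^4 - 3*c^3 + 5*c^2 - 6*c - 5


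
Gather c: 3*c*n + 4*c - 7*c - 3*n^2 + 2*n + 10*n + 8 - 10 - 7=c*(3*n - 3) - 3*n^2 + 12*n - 9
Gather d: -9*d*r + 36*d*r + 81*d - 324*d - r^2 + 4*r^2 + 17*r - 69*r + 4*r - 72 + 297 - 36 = d*(27*r - 243) + 3*r^2 - 48*r + 189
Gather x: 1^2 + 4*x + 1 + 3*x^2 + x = 3*x^2 + 5*x + 2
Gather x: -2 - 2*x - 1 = -2*x - 3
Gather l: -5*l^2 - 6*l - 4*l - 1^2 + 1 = -5*l^2 - 10*l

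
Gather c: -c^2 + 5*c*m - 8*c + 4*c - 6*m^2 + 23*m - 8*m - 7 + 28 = -c^2 + c*(5*m - 4) - 6*m^2 + 15*m + 21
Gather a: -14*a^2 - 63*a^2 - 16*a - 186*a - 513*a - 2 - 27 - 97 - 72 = -77*a^2 - 715*a - 198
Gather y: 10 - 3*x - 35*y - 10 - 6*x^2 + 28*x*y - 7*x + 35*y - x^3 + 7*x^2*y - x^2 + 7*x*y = -x^3 - 7*x^2 - 10*x + y*(7*x^2 + 35*x)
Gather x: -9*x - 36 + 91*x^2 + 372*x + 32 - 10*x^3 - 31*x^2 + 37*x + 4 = -10*x^3 + 60*x^2 + 400*x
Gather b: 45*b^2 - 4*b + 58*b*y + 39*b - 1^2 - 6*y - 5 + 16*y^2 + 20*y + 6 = 45*b^2 + b*(58*y + 35) + 16*y^2 + 14*y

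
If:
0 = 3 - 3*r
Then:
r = 1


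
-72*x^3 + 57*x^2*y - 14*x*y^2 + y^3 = (-8*x + y)*(-3*x + y)^2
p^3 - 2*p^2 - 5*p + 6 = (p - 3)*(p - 1)*(p + 2)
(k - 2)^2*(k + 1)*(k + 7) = k^4 + 4*k^3 - 21*k^2 + 4*k + 28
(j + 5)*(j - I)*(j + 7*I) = j^3 + 5*j^2 + 6*I*j^2 + 7*j + 30*I*j + 35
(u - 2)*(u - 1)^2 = u^3 - 4*u^2 + 5*u - 2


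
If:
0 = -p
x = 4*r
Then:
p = 0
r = x/4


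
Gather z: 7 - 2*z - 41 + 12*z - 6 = 10*z - 40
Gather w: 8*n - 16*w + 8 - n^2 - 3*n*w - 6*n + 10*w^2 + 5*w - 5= -n^2 + 2*n + 10*w^2 + w*(-3*n - 11) + 3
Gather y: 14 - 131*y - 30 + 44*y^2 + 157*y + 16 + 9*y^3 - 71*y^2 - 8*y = 9*y^3 - 27*y^2 + 18*y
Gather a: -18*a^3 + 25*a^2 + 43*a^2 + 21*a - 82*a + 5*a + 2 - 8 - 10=-18*a^3 + 68*a^2 - 56*a - 16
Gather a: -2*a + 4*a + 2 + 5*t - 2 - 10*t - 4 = 2*a - 5*t - 4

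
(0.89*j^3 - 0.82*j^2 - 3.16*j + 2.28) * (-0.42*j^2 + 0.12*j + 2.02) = -0.3738*j^5 + 0.4512*j^4 + 3.0266*j^3 - 2.9932*j^2 - 6.1096*j + 4.6056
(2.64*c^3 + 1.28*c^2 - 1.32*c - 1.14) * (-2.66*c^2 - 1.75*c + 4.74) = -7.0224*c^5 - 8.0248*c^4 + 13.7848*c^3 + 11.4096*c^2 - 4.2618*c - 5.4036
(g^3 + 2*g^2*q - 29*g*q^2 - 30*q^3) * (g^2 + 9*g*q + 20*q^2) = g^5 + 11*g^4*q + 9*g^3*q^2 - 251*g^2*q^3 - 850*g*q^4 - 600*q^5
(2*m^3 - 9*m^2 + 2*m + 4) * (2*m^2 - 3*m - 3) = 4*m^5 - 24*m^4 + 25*m^3 + 29*m^2 - 18*m - 12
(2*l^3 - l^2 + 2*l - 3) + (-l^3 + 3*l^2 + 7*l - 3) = l^3 + 2*l^2 + 9*l - 6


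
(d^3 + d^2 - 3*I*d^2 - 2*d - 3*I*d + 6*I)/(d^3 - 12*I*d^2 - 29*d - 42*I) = (d^3 + d^2*(1 - 3*I) - d*(2 + 3*I) + 6*I)/(d^3 - 12*I*d^2 - 29*d - 42*I)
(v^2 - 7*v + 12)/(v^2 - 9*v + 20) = (v - 3)/(v - 5)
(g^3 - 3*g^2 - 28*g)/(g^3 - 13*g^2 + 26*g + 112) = g*(g + 4)/(g^2 - 6*g - 16)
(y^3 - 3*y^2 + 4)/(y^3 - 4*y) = (y^2 - y - 2)/(y*(y + 2))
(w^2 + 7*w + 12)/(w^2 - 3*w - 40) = (w^2 + 7*w + 12)/(w^2 - 3*w - 40)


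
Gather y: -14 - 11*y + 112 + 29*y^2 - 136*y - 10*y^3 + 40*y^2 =-10*y^3 + 69*y^2 - 147*y + 98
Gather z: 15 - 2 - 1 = 12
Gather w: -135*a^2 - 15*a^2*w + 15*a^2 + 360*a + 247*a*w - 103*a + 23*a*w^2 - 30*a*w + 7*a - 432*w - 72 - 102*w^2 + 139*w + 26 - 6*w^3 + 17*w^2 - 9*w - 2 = -120*a^2 + 264*a - 6*w^3 + w^2*(23*a - 85) + w*(-15*a^2 + 217*a - 302) - 48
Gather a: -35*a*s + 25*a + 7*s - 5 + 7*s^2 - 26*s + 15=a*(25 - 35*s) + 7*s^2 - 19*s + 10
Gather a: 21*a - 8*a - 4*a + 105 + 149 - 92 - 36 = 9*a + 126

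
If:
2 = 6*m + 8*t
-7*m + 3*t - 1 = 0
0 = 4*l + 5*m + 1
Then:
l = -8/37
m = -1/37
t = 10/37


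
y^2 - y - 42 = (y - 7)*(y + 6)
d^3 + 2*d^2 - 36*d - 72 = (d - 6)*(d + 2)*(d + 6)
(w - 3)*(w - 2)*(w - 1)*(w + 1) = w^4 - 5*w^3 + 5*w^2 + 5*w - 6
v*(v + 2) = v^2 + 2*v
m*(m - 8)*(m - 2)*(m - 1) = m^4 - 11*m^3 + 26*m^2 - 16*m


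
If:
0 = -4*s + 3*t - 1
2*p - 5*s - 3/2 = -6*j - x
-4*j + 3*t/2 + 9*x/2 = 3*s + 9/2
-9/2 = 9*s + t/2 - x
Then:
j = 255*x/232 - 51/58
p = 253/116 - 821*x/232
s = 3*x/29 - 14/29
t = 4*x/29 - 9/29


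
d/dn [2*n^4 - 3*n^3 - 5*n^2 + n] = 8*n^3 - 9*n^2 - 10*n + 1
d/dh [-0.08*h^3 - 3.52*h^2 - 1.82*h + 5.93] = -0.24*h^2 - 7.04*h - 1.82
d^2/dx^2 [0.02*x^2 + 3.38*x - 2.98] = 0.0400000000000000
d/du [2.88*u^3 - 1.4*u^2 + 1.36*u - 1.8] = 8.64*u^2 - 2.8*u + 1.36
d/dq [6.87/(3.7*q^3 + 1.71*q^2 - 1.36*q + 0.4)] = (-76.257*q^2 - 23.4954*q + 9.3432)/(3.7*q^3 + 1.71*q^2 - 1.36*q + 0.4)^2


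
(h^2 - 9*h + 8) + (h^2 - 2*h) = 2*h^2 - 11*h + 8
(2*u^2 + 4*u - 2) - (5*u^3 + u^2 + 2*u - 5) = -5*u^3 + u^2 + 2*u + 3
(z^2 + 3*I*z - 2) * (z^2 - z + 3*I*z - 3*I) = z^4 - z^3 + 6*I*z^3 - 11*z^2 - 6*I*z^2 + 11*z - 6*I*z + 6*I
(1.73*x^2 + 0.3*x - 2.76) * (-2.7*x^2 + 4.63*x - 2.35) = -4.671*x^4 + 7.1999*x^3 + 4.7755*x^2 - 13.4838*x + 6.486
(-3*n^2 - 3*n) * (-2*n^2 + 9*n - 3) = 6*n^4 - 21*n^3 - 18*n^2 + 9*n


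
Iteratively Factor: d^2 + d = (d)*(d + 1)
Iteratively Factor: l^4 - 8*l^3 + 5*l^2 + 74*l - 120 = (l - 5)*(l^3 - 3*l^2 - 10*l + 24) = (l - 5)*(l - 4)*(l^2 + l - 6) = (l - 5)*(l - 4)*(l + 3)*(l - 2)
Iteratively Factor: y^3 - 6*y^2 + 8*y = (y - 2)*(y^2 - 4*y) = (y - 4)*(y - 2)*(y)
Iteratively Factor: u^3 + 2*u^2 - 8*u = (u)*(u^2 + 2*u - 8) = u*(u + 4)*(u - 2)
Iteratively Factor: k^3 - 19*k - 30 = (k + 2)*(k^2 - 2*k - 15) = (k - 5)*(k + 2)*(k + 3)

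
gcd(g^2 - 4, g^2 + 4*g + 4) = g + 2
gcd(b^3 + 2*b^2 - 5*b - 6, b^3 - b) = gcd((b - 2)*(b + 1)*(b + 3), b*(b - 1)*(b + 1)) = b + 1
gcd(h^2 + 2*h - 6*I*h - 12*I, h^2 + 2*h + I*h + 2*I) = h + 2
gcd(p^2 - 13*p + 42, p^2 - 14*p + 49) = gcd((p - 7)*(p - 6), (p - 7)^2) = p - 7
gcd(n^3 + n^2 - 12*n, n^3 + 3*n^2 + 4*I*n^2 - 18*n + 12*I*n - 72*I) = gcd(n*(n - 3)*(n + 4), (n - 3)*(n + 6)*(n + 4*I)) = n - 3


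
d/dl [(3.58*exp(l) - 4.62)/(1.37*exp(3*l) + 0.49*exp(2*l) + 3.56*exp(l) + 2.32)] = (-9.8092*exp(3*l) + 17.234*exp(2*l) + 4.5276*exp(l) + 24.7528)*exp(l)/(1.8769*exp(6*l) + 1.3426*exp(5*l) + 9.9945*exp(4*l) + 9.8456*exp(3*l) + 14.9472*exp(2*l) + 16.5184*exp(l) + 5.3824)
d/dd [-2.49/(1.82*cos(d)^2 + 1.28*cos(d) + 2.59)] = -(9.0636*cos(d) + 3.1872)*sin(d)/(1.82*cos(d)^2 + 1.28*cos(d) + 2.59)^2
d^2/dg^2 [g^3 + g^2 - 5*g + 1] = 6*g + 2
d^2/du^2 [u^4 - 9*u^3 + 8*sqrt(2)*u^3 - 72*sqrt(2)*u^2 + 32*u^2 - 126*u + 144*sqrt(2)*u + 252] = 12*u^2 - 54*u + 48*sqrt(2)*u - 144*sqrt(2) + 64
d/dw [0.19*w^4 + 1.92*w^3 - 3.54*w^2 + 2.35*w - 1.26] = 0.76*w^3 + 5.76*w^2 - 7.08*w + 2.35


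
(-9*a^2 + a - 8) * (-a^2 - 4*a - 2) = 9*a^4 + 35*a^3 + 22*a^2 + 30*a + 16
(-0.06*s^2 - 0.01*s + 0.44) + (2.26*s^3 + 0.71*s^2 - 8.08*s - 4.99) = 2.26*s^3 + 0.65*s^2 - 8.09*s - 4.55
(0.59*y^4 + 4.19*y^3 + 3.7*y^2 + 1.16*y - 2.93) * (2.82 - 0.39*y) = -0.2301*y^5 + 0.0296999999999996*y^4 + 10.3728*y^3 + 9.9816*y^2 + 4.4139*y - 8.2626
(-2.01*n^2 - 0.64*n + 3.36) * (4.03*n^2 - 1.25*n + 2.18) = -8.1003*n^4 - 0.0667000000000004*n^3 + 9.959*n^2 - 5.5952*n + 7.3248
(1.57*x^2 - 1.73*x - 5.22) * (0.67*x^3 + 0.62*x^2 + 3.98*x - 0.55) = 1.0519*x^5 - 0.1857*x^4 + 1.6786*x^3 - 10.9853*x^2 - 19.8241*x + 2.871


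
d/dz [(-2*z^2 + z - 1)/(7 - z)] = 2*(z^2 - 14*z + 3)/(z^2 - 14*z + 49)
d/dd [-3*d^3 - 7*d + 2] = -9*d^2 - 7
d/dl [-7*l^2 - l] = -14*l - 1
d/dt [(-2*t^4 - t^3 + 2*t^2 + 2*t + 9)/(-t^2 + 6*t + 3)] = (4*t^5 - 35*t^4 - 36*t^3 + 5*t^2 + 30*t - 48)/(t^4 - 12*t^3 + 30*t^2 + 36*t + 9)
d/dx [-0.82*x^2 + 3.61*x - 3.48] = 3.61 - 1.64*x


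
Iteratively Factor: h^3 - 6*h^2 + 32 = (h - 4)*(h^2 - 2*h - 8) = (h - 4)^2*(h + 2)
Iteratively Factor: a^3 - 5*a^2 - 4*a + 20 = (a - 2)*(a^2 - 3*a - 10) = (a - 2)*(a + 2)*(a - 5)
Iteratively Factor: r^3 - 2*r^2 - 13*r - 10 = (r + 2)*(r^2 - 4*r - 5) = (r + 1)*(r + 2)*(r - 5)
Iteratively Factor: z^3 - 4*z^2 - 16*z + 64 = (z - 4)*(z^2 - 16) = (z - 4)*(z + 4)*(z - 4)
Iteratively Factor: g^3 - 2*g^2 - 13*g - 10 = (g - 5)*(g^2 + 3*g + 2) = (g - 5)*(g + 2)*(g + 1)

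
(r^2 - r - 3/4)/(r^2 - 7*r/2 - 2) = (r - 3/2)/(r - 4)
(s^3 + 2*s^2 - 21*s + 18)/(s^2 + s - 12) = (s^2 + 5*s - 6)/(s + 4)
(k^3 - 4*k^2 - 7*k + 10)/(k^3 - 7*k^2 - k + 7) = (k^2 - 3*k - 10)/(k^2 - 6*k - 7)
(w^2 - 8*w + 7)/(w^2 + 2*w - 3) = (w - 7)/(w + 3)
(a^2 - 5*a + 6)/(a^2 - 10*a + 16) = (a - 3)/(a - 8)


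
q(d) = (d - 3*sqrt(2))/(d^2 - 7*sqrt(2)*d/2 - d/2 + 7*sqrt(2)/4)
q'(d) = (d - 3*sqrt(2))*(-2*d + 1/2 + 7*sqrt(2)/2)/(d^2 - 7*sqrt(2)*d/2 - d/2 + 7*sqrt(2)/4)^2 + 1/(d^2 - 7*sqrt(2)*d/2 - d/2 + 7*sqrt(2)/4)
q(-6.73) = -0.13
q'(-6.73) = -0.02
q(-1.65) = -0.42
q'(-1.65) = -0.19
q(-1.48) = -0.45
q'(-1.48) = -0.22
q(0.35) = -5.64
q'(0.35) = -37.39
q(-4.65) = -0.18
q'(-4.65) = -0.03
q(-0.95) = -0.61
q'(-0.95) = -0.40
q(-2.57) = -0.30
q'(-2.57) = -0.09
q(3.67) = 0.14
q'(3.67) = -0.18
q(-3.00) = -0.26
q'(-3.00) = -0.07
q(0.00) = -1.71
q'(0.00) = -3.37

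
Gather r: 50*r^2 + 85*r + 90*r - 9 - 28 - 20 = 50*r^2 + 175*r - 57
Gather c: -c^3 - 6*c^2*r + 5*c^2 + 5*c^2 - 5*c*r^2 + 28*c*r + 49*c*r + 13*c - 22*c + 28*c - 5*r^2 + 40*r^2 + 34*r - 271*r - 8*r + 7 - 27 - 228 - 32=-c^3 + c^2*(10 - 6*r) + c*(-5*r^2 + 77*r + 19) + 35*r^2 - 245*r - 280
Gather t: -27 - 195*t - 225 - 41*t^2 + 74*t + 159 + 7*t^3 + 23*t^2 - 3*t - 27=7*t^3 - 18*t^2 - 124*t - 120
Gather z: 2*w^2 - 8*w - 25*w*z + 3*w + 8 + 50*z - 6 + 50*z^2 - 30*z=2*w^2 - 5*w + 50*z^2 + z*(20 - 25*w) + 2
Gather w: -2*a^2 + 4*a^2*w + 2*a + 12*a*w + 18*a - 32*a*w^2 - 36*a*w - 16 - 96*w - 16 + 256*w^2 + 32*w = -2*a^2 + 20*a + w^2*(256 - 32*a) + w*(4*a^2 - 24*a - 64) - 32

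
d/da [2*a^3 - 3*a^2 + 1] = 6*a*(a - 1)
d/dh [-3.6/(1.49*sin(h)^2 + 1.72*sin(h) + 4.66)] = (10.728*sin(h) + 6.192)*cos(h)/(1.49*sin(h)^2 + 1.72*sin(h) + 4.66)^2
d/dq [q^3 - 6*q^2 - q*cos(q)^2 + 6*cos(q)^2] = 3*q^2 + q*sin(2*q) - 12*q - 6*sin(2*q) - cos(q)^2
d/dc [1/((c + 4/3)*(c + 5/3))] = 81*(-2*c - 3)/(81*c^4 + 486*c^3 + 1089*c^2 + 1080*c + 400)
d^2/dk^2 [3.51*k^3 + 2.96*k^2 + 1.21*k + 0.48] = 21.06*k + 5.92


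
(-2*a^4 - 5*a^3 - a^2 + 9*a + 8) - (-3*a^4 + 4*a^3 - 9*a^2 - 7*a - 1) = a^4 - 9*a^3 + 8*a^2 + 16*a + 9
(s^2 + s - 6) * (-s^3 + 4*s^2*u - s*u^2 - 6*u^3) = -s^5 + 4*s^4*u - s^4 - s^3*u^2 + 4*s^3*u + 6*s^3 - 6*s^2*u^3 - s^2*u^2 - 24*s^2*u - 6*s*u^3 + 6*s*u^2 + 36*u^3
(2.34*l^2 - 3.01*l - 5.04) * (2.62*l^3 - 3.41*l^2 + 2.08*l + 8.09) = 6.1308*l^5 - 15.8656*l^4 + 1.9265*l^3 + 29.8562*l^2 - 34.8341*l - 40.7736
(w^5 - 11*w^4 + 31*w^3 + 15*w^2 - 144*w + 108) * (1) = w^5 - 11*w^4 + 31*w^3 + 15*w^2 - 144*w + 108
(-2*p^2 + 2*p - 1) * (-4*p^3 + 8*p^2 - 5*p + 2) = 8*p^5 - 24*p^4 + 30*p^3 - 22*p^2 + 9*p - 2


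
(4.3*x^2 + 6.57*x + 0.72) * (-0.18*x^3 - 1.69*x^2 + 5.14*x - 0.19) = -0.774*x^5 - 8.4496*x^4 + 10.8691*x^3 + 31.736*x^2 + 2.4525*x - 0.1368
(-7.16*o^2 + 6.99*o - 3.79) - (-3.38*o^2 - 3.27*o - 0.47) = -3.78*o^2 + 10.26*o - 3.32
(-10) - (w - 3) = -w - 7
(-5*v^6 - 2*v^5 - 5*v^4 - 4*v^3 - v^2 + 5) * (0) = 0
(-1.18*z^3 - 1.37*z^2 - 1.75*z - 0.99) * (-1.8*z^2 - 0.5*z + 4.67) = 2.124*z^5 + 3.056*z^4 - 1.6756*z^3 - 3.7409*z^2 - 7.6775*z - 4.6233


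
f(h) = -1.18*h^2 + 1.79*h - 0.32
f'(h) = 1.79 - 2.36*h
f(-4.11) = -27.61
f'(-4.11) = 11.49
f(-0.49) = -1.48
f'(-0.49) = 2.95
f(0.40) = 0.21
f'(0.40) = 0.85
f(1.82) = -0.97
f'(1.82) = -2.51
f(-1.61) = -6.26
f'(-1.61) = 5.59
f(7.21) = -48.76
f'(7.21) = -15.23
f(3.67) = -9.64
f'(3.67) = -6.87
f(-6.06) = -54.50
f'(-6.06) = 16.09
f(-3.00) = -16.31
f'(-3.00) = 8.87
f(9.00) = -79.79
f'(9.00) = -19.45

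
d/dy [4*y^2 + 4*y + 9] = 8*y + 4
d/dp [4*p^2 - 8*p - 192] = 8*p - 8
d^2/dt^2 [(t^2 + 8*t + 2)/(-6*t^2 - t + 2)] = 4*(-141*t^3 - 126*t^2 - 162*t - 23)/(216*t^6 + 108*t^5 - 198*t^4 - 71*t^3 + 66*t^2 + 12*t - 8)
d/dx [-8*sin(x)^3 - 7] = -24*sin(x)^2*cos(x)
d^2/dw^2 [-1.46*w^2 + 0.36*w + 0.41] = -2.92000000000000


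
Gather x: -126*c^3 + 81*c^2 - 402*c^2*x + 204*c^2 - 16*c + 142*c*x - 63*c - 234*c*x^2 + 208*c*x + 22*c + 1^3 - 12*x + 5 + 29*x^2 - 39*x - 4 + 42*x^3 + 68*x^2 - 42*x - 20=-126*c^3 + 285*c^2 - 57*c + 42*x^3 + x^2*(97 - 234*c) + x*(-402*c^2 + 350*c - 93) - 18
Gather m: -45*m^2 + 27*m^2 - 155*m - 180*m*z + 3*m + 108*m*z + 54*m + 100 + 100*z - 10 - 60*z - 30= -18*m^2 + m*(-72*z - 98) + 40*z + 60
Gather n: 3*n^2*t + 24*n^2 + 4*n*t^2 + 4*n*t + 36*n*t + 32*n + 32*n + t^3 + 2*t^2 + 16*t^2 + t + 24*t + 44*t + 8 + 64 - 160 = n^2*(3*t + 24) + n*(4*t^2 + 40*t + 64) + t^3 + 18*t^2 + 69*t - 88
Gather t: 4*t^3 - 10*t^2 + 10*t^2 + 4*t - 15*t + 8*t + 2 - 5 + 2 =4*t^3 - 3*t - 1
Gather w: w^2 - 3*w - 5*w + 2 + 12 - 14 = w^2 - 8*w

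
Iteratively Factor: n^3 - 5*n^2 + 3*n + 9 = (n - 3)*(n^2 - 2*n - 3) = (n - 3)^2*(n + 1)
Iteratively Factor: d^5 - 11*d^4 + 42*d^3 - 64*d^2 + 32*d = (d - 2)*(d^4 - 9*d^3 + 24*d^2 - 16*d) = (d - 2)*(d - 1)*(d^3 - 8*d^2 + 16*d) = (d - 4)*(d - 2)*(d - 1)*(d^2 - 4*d) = d*(d - 4)*(d - 2)*(d - 1)*(d - 4)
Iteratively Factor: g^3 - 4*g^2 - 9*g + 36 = (g - 4)*(g^2 - 9) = (g - 4)*(g - 3)*(g + 3)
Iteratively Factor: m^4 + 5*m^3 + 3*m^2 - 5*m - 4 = (m + 1)*(m^3 + 4*m^2 - m - 4) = (m - 1)*(m + 1)*(m^2 + 5*m + 4) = (m - 1)*(m + 1)*(m + 4)*(m + 1)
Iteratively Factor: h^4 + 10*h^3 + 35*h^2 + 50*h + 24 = (h + 4)*(h^3 + 6*h^2 + 11*h + 6) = (h + 1)*(h + 4)*(h^2 + 5*h + 6) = (h + 1)*(h + 2)*(h + 4)*(h + 3)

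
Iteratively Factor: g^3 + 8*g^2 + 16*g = (g + 4)*(g^2 + 4*g) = g*(g + 4)*(g + 4)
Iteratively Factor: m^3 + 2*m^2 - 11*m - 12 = (m + 1)*(m^2 + m - 12) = (m + 1)*(m + 4)*(m - 3)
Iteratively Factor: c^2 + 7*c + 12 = (c + 3)*(c + 4)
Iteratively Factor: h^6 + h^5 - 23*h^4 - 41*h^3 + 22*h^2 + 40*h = (h - 1)*(h^5 + 2*h^4 - 21*h^3 - 62*h^2 - 40*h) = (h - 1)*(h + 1)*(h^4 + h^3 - 22*h^2 - 40*h) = (h - 5)*(h - 1)*(h + 1)*(h^3 + 6*h^2 + 8*h) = h*(h - 5)*(h - 1)*(h + 1)*(h^2 + 6*h + 8) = h*(h - 5)*(h - 1)*(h + 1)*(h + 2)*(h + 4)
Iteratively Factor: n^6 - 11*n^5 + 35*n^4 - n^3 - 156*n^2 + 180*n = (n - 3)*(n^5 - 8*n^4 + 11*n^3 + 32*n^2 - 60*n) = (n - 3)^2*(n^4 - 5*n^3 - 4*n^2 + 20*n) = (n - 5)*(n - 3)^2*(n^3 - 4*n) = n*(n - 5)*(n - 3)^2*(n^2 - 4) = n*(n - 5)*(n - 3)^2*(n + 2)*(n - 2)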